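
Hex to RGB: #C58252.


C5 → 197 (R)
82 → 130 (G)
52 → 82 (B)
= RGB(197, 130, 82)


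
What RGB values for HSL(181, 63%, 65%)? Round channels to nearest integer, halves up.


H=181°, S=0.63, L=0.65
C = (1-|2L-1|)×S = (1-|0.30|)×0.63 = 0.441
H' = H/60 = 181/60 ≈ 3.0167; X = C×(1-|H' mod 2 - 1|) = 0.43365
m = L - C/2 = 0.65 - 0.2205 = 0.4295
Sector ⌊H'⌋ = 3 → (R',G',B') = (0.0, 0.43365, 0.441)
RGB = ((R'+m)×255, (G'+m)×255, (B'+m)×255) = (109.5225, 220.10325, 221.9775)
Round half up → RGB(110, 220, 222)


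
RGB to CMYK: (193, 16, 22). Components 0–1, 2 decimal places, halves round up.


R'=193/255≈0.7569, G'=16/255≈0.0627, B'=22/255≈0.0863
K = 1 - max(R',G',B') = 1 - 193/255 = 62/255 = 0.24313… → 0.24
(1-R'-K)/(1-K) simplifies to (max-R)/max with max = 193:
C = (193-193)/193 = 0/193 = 0 → 0.00
M = (193-16)/193 = 177/193 = 0.91709… → 0.92
Y = (193-22)/193 = 171/193 = 0.88601… → 0.89
= CMYK(0.00, 0.92, 0.89, 0.24)


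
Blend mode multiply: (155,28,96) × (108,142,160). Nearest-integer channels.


Multiply: C = A×B/255, rounded to nearest integer
R: 155×108/255 = 16740/255 ≈ 65.647 → 66
G: 28×142/255 = 3976/255 ≈ 15.592 → 16
B: 96×160/255 = 15360/255 ≈ 60.235 → 60
= RGB(66, 16, 60)


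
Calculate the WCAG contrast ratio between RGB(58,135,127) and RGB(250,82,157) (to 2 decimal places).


Linearize each sRGB channel c=v/255: c/12.92 if c ≤ 0.04045 else ((c+0.055)/1.055)^2.4
L = 0.2126×R_lin + 0.7152×G_lin + 0.0722×B_lin
Color 1 (58,135,127):
  R=58: 58/255≈0.2275 > 0.04045 → ((0.2275+0.055)/1.055)^2.4 ≈ 0.04231
  G=135: 135/255≈0.5294 > 0.04045 → ((0.5294+0.055)/1.055)^2.4 ≈ 0.24228
  B=127: 127/255≈0.4980 > 0.04045 → ((0.4980+0.055)/1.055)^2.4 ≈ 0.21223
  L1 = 0.2126×0.04231 + 0.7152×0.24228 + 0.0722×0.21223 ≈ 0.19760
Color 2 (250,82,157):
  R=250: 250/255≈0.9804 > 0.04045 → ((0.9804+0.055)/1.055)^2.4 ≈ 0.95597
  G=82: 82/255≈0.3216 > 0.04045 → ((0.3216+0.055)/1.055)^2.4 ≈ 0.08438
  B=157: 157/255≈0.6157 > 0.04045 → ((0.6157+0.055)/1.055)^2.4 ≈ 0.33716
  L2 = 0.2126×0.95597 + 0.7152×0.08438 + 0.0722×0.33716 ≈ 0.28793
Lighter = 0.28793, Darker = 0.19760
Ratio = (L_lighter + 0.05) / (L_darker + 0.05)
Ratio = (0.28793 + 0.05) / (0.19760 + 0.05) = 0.33793 / 0.24760 ≈ 1.3648
Ratio ≈ 1.36:1


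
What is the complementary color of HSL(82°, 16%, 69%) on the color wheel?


Complement = opposite side of color wheel = hue + 180°
H' = (82 + 180) mod 360 = 262°
S and L unchanged.
= HSL(262°, 16%, 69%)


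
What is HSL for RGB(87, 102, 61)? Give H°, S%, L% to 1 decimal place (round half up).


Normalize: R'=87/255≈0.3412, G'=102/255≈0.4000, B'=61/255≈0.2392
Max=102/255, Min=61/255, Δ=Max-Min=41/255
L = (Max+Min)/2 = (102+61)/510 = 163/510 = 0.31960… → L = 32.0%
L ≤ 0.5 → S = Δ/(Max+Min) = 41/(102+61) = 41/163 = 0.25153… → S = 25.2%
(the 1/255 factors cancel in S and H, so raw channel differences can be used)
Max is G' → H = 60 × ((B-R)/Δ + 2) = 60 × ((61-87)/41 + 2)
  -26/41 + 2 = -0.6341… + 2 = 1.3658…
  H = 60 × 1.3658… = 81.951…° → H = 82.0°
= HSL(82.0°, 25.2%, 32.0%)


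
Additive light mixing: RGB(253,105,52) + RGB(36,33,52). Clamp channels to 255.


Additive: each channel = min(255, C₁+C₂)
R: 253+36 = 289 → 255
G: 105+33 = 138 → 138
B: 52+52 = 104 → 104
= RGB(255, 138, 104)


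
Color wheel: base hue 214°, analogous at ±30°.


Base hue: 214°
Left analog: (214 - 30) mod 360 = 184°
Right analog: (214 + 30) mod 360 = 244°
Analogous hues = 184° and 244°


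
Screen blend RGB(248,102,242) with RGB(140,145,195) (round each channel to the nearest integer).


Screen: C = 255 - (255-A)×(255-B)/255, rounded to nearest integer
R: 255 - (255-248)×(255-140)/255 = 255 - 805/255 ≈ 255 - 3.157 = 251.843 → 252
G: 255 - (255-102)×(255-145)/255 = 255 - 16830/255 ≈ 255 - 66.000 = 189.000 → 189
B: 255 - (255-242)×(255-195)/255 = 255 - 780/255 ≈ 255 - 3.059 = 251.941 → 252
= RGB(252, 189, 252)


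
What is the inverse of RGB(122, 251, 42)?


Invert: (255-R, 255-G, 255-B)
R: 255-122 = 133
G: 255-251 = 4
B: 255-42 = 213
= RGB(133, 4, 213)


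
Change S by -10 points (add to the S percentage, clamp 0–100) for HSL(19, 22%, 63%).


Original S = 22%
Adjustment = -10 percentage points
New S = 22 + (-10) = 12
Clamp to [0, 100] → 12
= HSL(19°, 12%, 63%)


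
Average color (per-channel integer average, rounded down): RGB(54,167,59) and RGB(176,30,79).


Midpoint: each channel = ⌊(C₁+C₂)/2⌋
R: ⌊(54+176)/2⌋ = 115
G: ⌊(167+30)/2⌋ = 98
B: ⌊(59+79)/2⌋ = 69
= RGB(115, 98, 69)


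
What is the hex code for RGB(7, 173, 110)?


R = 7 → 07 (hex)
G = 173 → AD (hex)
B = 110 → 6E (hex)
Hex = #07AD6E


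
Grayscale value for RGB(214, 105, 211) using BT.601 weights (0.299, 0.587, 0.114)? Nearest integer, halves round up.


Gray = 0.299×R + 0.587×G + 0.114×B
Gray = 0.299×214 + 0.587×105 + 0.114×211
Gray = 63.986 + 61.635 + 24.054
Gray = 149.675 → round half up → 150
Gray = 150


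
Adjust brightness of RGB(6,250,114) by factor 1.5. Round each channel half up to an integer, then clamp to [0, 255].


Multiply each channel by 1.5, round half up, clamp to [0, 255]
R: 6×1.5 = 9
G: 250×1.5 = 375 → clamp → 255
B: 114×1.5 = 171
= RGB(9, 255, 171)


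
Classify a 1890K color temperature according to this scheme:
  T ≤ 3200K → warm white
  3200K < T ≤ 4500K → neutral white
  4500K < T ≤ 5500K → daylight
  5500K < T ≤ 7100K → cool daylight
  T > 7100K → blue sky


Temperature: 1890K
1890K ≤ 3200K → warm white
Classification: warm white


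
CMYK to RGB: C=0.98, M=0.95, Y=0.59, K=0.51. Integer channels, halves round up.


R = 255 × (1-C) × (1-K) = 255 × 0.02 × 0.49 = 2.499 → 2
G = 255 × (1-M) × (1-K) = 255 × 0.05 × 0.49 = 6.2475 → 6
B = 255 × (1-Y) × (1-K) = 255 × 0.41 × 0.49 = 51.2295 → 51
= RGB(2, 6, 51)


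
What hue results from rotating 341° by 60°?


New hue = (H + rotation) mod 360
New hue = (341 + 60) mod 360
= 401 mod 360
= 41°


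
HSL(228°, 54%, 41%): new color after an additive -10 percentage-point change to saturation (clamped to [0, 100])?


Original S = 54%
Adjustment = -10 percentage points
New S = 54 + (-10) = 44
Clamp to [0, 100] → 44
= HSL(228°, 44%, 41%)


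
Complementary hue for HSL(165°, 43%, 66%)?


Complement = opposite side of color wheel = hue + 180°
H' = (165 + 180) mod 360 = 345°
S and L unchanged.
= HSL(345°, 43%, 66%)


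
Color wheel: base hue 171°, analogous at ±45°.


Base hue: 171°
Left analog: (171 - 45) mod 360 = 126°
Right analog: (171 + 45) mod 360 = 216°
Analogous hues = 126° and 216°


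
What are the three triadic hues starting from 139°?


Triadic: equally spaced at 120° intervals
H1 = 139°
H2 = (139 + 120) mod 360 = 259°
H3 = (139 + 240) mod 360 = 19°
Triadic = 139°, 259°, 19°


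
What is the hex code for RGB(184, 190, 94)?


R = 184 → B8 (hex)
G = 190 → BE (hex)
B = 94 → 5E (hex)
Hex = #B8BE5E


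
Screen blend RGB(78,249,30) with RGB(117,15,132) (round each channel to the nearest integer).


Screen: C = 255 - (255-A)×(255-B)/255, rounded to nearest integer
R: 255 - (255-78)×(255-117)/255 = 255 - 24426/255 ≈ 255 - 95.788 = 159.212 → 159
G: 255 - (255-249)×(255-15)/255 = 255 - 1440/255 ≈ 255 - 5.647 = 249.353 → 249
B: 255 - (255-30)×(255-132)/255 = 255 - 27675/255 ≈ 255 - 108.529 = 146.471 → 146
= RGB(159, 249, 146)


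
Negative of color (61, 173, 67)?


Invert: (255-R, 255-G, 255-B)
R: 255-61 = 194
G: 255-173 = 82
B: 255-67 = 188
= RGB(194, 82, 188)


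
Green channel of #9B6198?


Color: #9B6198
R = 9B = 155
G = 61 = 97
B = 98 = 152
Green = 97


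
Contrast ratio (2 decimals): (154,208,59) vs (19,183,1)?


Linearize each sRGB channel c=v/255: c/12.92 if c ≤ 0.04045 else ((c+0.055)/1.055)^2.4
L = 0.2126×R_lin + 0.7152×G_lin + 0.0722×B_lin
Color 1 (154,208,59):
  R=154: 154/255≈0.6039 > 0.04045 → ((0.6039+0.055)/1.055)^2.4 ≈ 0.32314
  G=208: 208/255≈0.8157 > 0.04045 → ((0.8157+0.055)/1.055)^2.4 ≈ 0.63076
  B=59: 59/255≈0.2314 > 0.04045 → ((0.2314+0.055)/1.055)^2.4 ≈ 0.04374
  L1 = 0.2126×0.32314 + 0.7152×0.63076 + 0.0722×0.04374 ≈ 0.52298
Color 2 (19,183,1):
  R=19: 19/255≈0.0745 > 0.04045 → ((0.0745+0.055)/1.055)^2.4 ≈ 0.00651
  G=183: 183/255≈0.7176 > 0.04045 → ((0.7176+0.055)/1.055)^2.4 ≈ 0.47353
  B=1: 1/255≈0.0039 ≤ 0.04045 → 0.0039/12.92 ≈ 0.00030
  L2 = 0.2126×0.00651 + 0.7152×0.47353 + 0.0722×0.00030 ≈ 0.34008
Lighter = 0.52298, Darker = 0.34008
Ratio = (L_lighter + 0.05) / (L_darker + 0.05)
Ratio = (0.52298 + 0.05) / (0.34008 + 0.05) = 0.57298 / 0.39008 ≈ 1.4689
Ratio ≈ 1.47:1


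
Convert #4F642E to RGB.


4F → 79 (R)
64 → 100 (G)
2E → 46 (B)
= RGB(79, 100, 46)


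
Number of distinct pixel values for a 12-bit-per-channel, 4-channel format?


Total bits = 12 bits/channel × 4 channels = 48 bits
Distinct pixel values = 2^48
= 281,474,976,710,656 pixel values


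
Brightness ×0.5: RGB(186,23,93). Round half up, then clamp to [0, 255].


Multiply each channel by 0.5, round half up, clamp to [0, 255]
R: 186×0.5 = 93
G: 23×0.5 = 11.5 → round → 12
B: 93×0.5 = 46.5 → round → 47
= RGB(93, 12, 47)


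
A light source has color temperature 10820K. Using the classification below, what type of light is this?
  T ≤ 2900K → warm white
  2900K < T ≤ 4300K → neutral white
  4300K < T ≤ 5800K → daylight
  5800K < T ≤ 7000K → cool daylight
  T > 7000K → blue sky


Temperature: 10820K
10820K > 7000K → blue sky
Classification: blue sky


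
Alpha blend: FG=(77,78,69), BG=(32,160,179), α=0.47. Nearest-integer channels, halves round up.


C = α×F + (1-α)×B, with 1-α = 0.53
R: 0.47×77 + 0.53×32 = 36.19 + 16.96 = 53.15 → 53
G: 0.47×78 + 0.53×160 = 36.66 + 84.80 = 121.46 → 121
B: 0.47×69 + 0.53×179 = 32.43 + 94.87 = 127.30 → 127
= RGB(53, 121, 127)


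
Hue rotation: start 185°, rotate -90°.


New hue = (H + rotation) mod 360
New hue = (185 -90) mod 360
= 95 mod 360
= 95°


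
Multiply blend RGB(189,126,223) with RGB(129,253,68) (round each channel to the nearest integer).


Multiply: C = A×B/255, rounded to nearest integer
R: 189×129/255 = 24381/255 ≈ 95.612 → 96
G: 126×253/255 = 31878/255 ≈ 125.012 → 125
B: 223×68/255 = 15164/255 ≈ 59.467 → 59
= RGB(96, 125, 59)


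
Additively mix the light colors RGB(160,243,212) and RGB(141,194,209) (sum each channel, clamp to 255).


Additive: each channel = min(255, C₁+C₂)
R: 160+141 = 301 → 255
G: 243+194 = 437 → 255
B: 212+209 = 421 → 255
= RGB(255, 255, 255)


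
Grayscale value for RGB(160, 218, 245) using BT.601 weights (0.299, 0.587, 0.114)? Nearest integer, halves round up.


Gray = 0.299×R + 0.587×G + 0.114×B
Gray = 0.299×160 + 0.587×218 + 0.114×245
Gray = 47.840 + 127.966 + 27.930
Gray = 203.736 → round half up → 204
Gray = 204


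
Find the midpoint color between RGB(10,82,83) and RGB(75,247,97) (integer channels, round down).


Midpoint: each channel = ⌊(C₁+C₂)/2⌋
R: ⌊(10+75)/2⌋ = 42
G: ⌊(82+247)/2⌋ = 164
B: ⌊(83+97)/2⌋ = 90
= RGB(42, 164, 90)


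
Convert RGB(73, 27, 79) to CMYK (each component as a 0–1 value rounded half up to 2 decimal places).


R'=73/255≈0.2863, G'=27/255≈0.1059, B'=79/255≈0.3098
K = 1 - max(R',G',B') = 1 - 79/255 = 176/255 = 0.69019… → 0.69
(1-R'-K)/(1-K) simplifies to (max-R)/max with max = 79:
C = (79-73)/79 = 6/79 = 0.07594… → 0.08
M = (79-27)/79 = 52/79 = 0.65822… → 0.66
Y = (79-79)/79 = 0/79 = 0 → 0.00
= CMYK(0.08, 0.66, 0.00, 0.69)


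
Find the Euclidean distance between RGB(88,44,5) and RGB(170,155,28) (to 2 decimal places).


d = √[(R₁-R₂)² + (G₁-G₂)² + (B₁-B₂)²]
d = √[(88-170)² + (44-155)² + (5-28)²]
d = √[6724 + 12321 + 529]
d = √19574
d ≈ 139.91


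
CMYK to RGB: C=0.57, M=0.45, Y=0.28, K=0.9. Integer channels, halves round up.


R = 255 × (1-C) × (1-K) = 255 × 0.43 × 0.10 = 10.965 → 11
G = 255 × (1-M) × (1-K) = 255 × 0.55 × 0.10 = 14.025 → 14
B = 255 × (1-Y) × (1-K) = 255 × 0.72 × 0.10 = 18.36 → 18
= RGB(11, 14, 18)


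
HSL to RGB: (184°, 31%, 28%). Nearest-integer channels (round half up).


H=184°, S=0.31, L=0.28
C = (1-|2L-1|)×S = (1-|-0.44|)×0.31 = 0.1736
H' = H/60 = 184/60 ≈ 3.0667; X = C×(1-|H' mod 2 - 1|) ≈ 0.1620
m = L - C/2 = 0.28 - 0.0868 = 0.1932
Sector ⌊H'⌋ = 3 → (R',G',B') = (0.0, ≈0.1620, 0.1736)
RGB = ((R'+m)×255, (G'+m)×255, (B'+m)×255) = (49.266, 90.5828, 93.534)
Round half up → RGB(49, 91, 94)


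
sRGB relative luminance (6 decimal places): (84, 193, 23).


Linearize each channel (sRGB transfer function): c = v/255; c_lin = c/12.92 if c ≤ 0.04045, else ((c+0.055)/1.055)^2.4
  R: 84/255 ≈ 0.329412 > 0.04045 → ((0.329412+0.055)/1.055)^2.4 ≈ 0.088656
  G: 193/255 ≈ 0.756863 > 0.04045 → ((0.756863+0.055)/1.055)^2.4 ≈ 0.533276
  B: 23/255 ≈ 0.090196 > 0.04045 → ((0.090196+0.055)/1.055)^2.4 ≈ 0.008568
R_lin = 0.088656, G_lin = 0.533276, B_lin = 0.008568
L = 0.2126×R + 0.7152×G + 0.0722×B
L = 0.2126×0.088656 + 0.7152×0.533276 + 0.0722×0.008568
L ≈ 0.400866


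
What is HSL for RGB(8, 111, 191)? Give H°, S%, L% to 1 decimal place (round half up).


Normalize: R'=8/255≈0.0314, G'=111/255≈0.4353, B'=191/255≈0.7490
Max=191/255, Min=8/255, Δ=Max-Min=183/255
L = (Max+Min)/2 = (191+8)/510 = 199/510 = 0.39019… → L = 39.0%
L ≤ 0.5 → S = Δ/(Max+Min) = 183/(191+8) = 183/199 = 0.91959… → S = 92.0%
(the 1/255 factors cancel in S and H, so raw channel differences can be used)
Max is B' → H = 60 × ((R-G)/Δ + 4) = 60 × ((8-111)/183 + 4)
  -103/183 + 4 = -0.5628… + 4 = 3.4371…
  H = 60 × 3.4371… = 206.229…° → H = 206.2°
= HSL(206.2°, 92.0%, 39.0%)


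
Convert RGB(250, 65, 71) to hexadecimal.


R = 250 → FA (hex)
G = 65 → 41 (hex)
B = 71 → 47 (hex)
Hex = #FA4147


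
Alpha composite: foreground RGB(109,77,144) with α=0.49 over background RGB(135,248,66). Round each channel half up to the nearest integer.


C = α×F + (1-α)×B, with 1-α = 0.51
R: 0.49×109 + 0.51×135 = 53.41 + 68.85 = 122.26 → 122
G: 0.49×77 + 0.51×248 = 37.73 + 126.48 = 164.21 → 164
B: 0.49×144 + 0.51×66 = 70.56 + 33.66 = 104.22 → 104
= RGB(122, 164, 104)


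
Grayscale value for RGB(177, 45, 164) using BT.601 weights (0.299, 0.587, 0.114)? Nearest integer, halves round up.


Gray = 0.299×R + 0.587×G + 0.114×B
Gray = 0.299×177 + 0.587×45 + 0.114×164
Gray = 52.923 + 26.415 + 18.696
Gray = 98.034 → round half up → 98
Gray = 98


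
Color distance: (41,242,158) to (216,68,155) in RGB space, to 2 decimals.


d = √[(R₁-R₂)² + (G₁-G₂)² + (B₁-B₂)²]
d = √[(41-216)² + (242-68)² + (158-155)²]
d = √[30625 + 30276 + 9]
d = √60910
d ≈ 246.80


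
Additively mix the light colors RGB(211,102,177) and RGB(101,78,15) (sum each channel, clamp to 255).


Additive: each channel = min(255, C₁+C₂)
R: 211+101 = 312 → 255
G: 102+78 = 180 → 180
B: 177+15 = 192 → 192
= RGB(255, 180, 192)


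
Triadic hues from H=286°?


Triadic: equally spaced at 120° intervals
H1 = 286°
H2 = (286 + 120) mod 360 = 46°
H3 = (286 + 240) mod 360 = 166°
Triadic = 286°, 46°, 166°


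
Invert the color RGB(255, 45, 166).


Invert: (255-R, 255-G, 255-B)
R: 255-255 = 0
G: 255-45 = 210
B: 255-166 = 89
= RGB(0, 210, 89)


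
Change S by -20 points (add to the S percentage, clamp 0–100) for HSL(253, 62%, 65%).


Original S = 62%
Adjustment = -20 percentage points
New S = 62 + (-20) = 42
Clamp to [0, 100] → 42
= HSL(253°, 42%, 65%)


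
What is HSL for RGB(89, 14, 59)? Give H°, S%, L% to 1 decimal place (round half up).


Normalize: R'=89/255≈0.3490, G'=14/255≈0.0549, B'=59/255≈0.2314
Max=89/255, Min=14/255, Δ=Max-Min=75/255
L = (Max+Min)/2 = (89+14)/510 = 103/510 = 0.20196… → L = 20.2%
L ≤ 0.5 → S = Δ/(Max+Min) = 75/(89+14) = 75/103 = 0.72815… → S = 72.8%
(the 1/255 factors cancel in S and H, so raw channel differences can be used)
Max is R' → H = 60 × (((G-B)/Δ) mod 6) = 60 × (((14-59)/75) mod 6)
  (-45)/75 = -0.6; negative, so add 6 → 5.4
  H = 60 × 5.4 = 324° → H = 324.0°
= HSL(324.0°, 72.8%, 20.2%)


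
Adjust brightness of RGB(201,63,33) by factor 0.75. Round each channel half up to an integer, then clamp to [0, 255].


Multiply each channel by 0.75, round half up, clamp to [0, 255]
R: 201×0.75 = 150.75 → round → 151
G: 63×0.75 = 47.25 → round → 47
B: 33×0.75 = 24.75 → round → 25
= RGB(151, 47, 25)


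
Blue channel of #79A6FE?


Color: #79A6FE
R = 79 = 121
G = A6 = 166
B = FE = 254
Blue = 254


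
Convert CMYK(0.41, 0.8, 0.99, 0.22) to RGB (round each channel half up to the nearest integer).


R = 255 × (1-C) × (1-K) = 255 × 0.59 × 0.78 = 117.351 → 117
G = 255 × (1-M) × (1-K) = 255 × 0.20 × 0.78 = 39.78 → 40
B = 255 × (1-Y) × (1-K) = 255 × 0.01 × 0.78 = 1.989 → 2
= RGB(117, 40, 2)


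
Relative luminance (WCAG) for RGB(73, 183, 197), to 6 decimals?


Linearize each channel (sRGB transfer function): c = v/255; c_lin = c/12.92 if c ≤ 0.04045, else ((c+0.055)/1.055)^2.4
  R: 73/255 ≈ 0.286275 > 0.04045 → ((0.286275+0.055)/1.055)^2.4 ≈ 0.066626
  G: 183/255 ≈ 0.717647 > 0.04045 → ((0.717647+0.055)/1.055)^2.4 ≈ 0.473531
  B: 197/255 ≈ 0.772549 > 0.04045 → ((0.772549+0.055)/1.055)^2.4 ≈ 0.558340
R_lin = 0.066626, G_lin = 0.473531, B_lin = 0.558340
L = 0.2126×R + 0.7152×G + 0.0722×B
L = 0.2126×0.066626 + 0.7152×0.473531 + 0.0722×0.558340
L ≈ 0.393147


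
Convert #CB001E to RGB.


CB → 203 (R)
00 → 0 (G)
1E → 30 (B)
= RGB(203, 0, 30)


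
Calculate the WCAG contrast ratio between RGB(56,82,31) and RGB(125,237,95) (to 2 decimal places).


Linearize each sRGB channel c=v/255: c/12.92 if c ≤ 0.04045 else ((c+0.055)/1.055)^2.4
L = 0.2126×R_lin + 0.7152×G_lin + 0.0722×B_lin
Color 1 (56,82,31):
  R=56: 56/255≈0.2196 > 0.04045 → ((0.2196+0.055)/1.055)^2.4 ≈ 0.03955
  G=82: 82/255≈0.3216 > 0.04045 → ((0.3216+0.055)/1.055)^2.4 ≈ 0.08438
  B=31: 31/255≈0.1216 > 0.04045 → ((0.1216+0.055)/1.055)^2.4 ≈ 0.01370
  L1 = 0.2126×0.03955 + 0.7152×0.08438 + 0.0722×0.01370 ≈ 0.06974
Color 2 (125,237,95):
  R=125: 125/255≈0.4902 > 0.04045 → ((0.4902+0.055)/1.055)^2.4 ≈ 0.20508
  G=237: 237/255≈0.9294 > 0.04045 → ((0.9294+0.055)/1.055)^2.4 ≈ 0.84687
  B=95: 95/255≈0.3725 > 0.04045 → ((0.3725+0.055)/1.055)^2.4 ≈ 0.11444
  L2 = 0.2126×0.20508 + 0.7152×0.84687 + 0.0722×0.11444 ≈ 0.65755
Lighter = 0.65755, Darker = 0.06974
Ratio = (L_lighter + 0.05) / (L_darker + 0.05)
Ratio = (0.65755 + 0.05) / (0.06974 + 0.05) = 0.70755 / 0.11974 ≈ 5.9089
Ratio ≈ 5.91:1


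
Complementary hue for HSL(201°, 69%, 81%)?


Complement = opposite side of color wheel = hue + 180°
H' = (201 + 180) mod 360 = 21°
S and L unchanged.
= HSL(21°, 69%, 81%)


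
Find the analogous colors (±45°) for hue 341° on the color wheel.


Base hue: 341°
Left analog: (341 - 45) mod 360 = 296°
Right analog: (341 + 45) mod 360 = 26°
Analogous hues = 296° and 26°


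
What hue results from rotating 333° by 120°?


New hue = (H + rotation) mod 360
New hue = (333 + 120) mod 360
= 453 mod 360
= 93°


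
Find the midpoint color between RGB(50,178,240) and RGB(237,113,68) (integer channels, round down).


Midpoint: each channel = ⌊(C₁+C₂)/2⌋
R: ⌊(50+237)/2⌋ = 143
G: ⌊(178+113)/2⌋ = 145
B: ⌊(240+68)/2⌋ = 154
= RGB(143, 145, 154)


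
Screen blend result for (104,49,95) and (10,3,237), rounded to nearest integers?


Screen: C = 255 - (255-A)×(255-B)/255, rounded to nearest integer
R: 255 - (255-104)×(255-10)/255 = 255 - 36995/255 ≈ 255 - 145.078 = 109.922 → 110
G: 255 - (255-49)×(255-3)/255 = 255 - 51912/255 ≈ 255 - 203.576 = 51.424 → 51
B: 255 - (255-95)×(255-237)/255 = 255 - 2880/255 ≈ 255 - 11.294 = 243.706 → 244
= RGB(110, 51, 244)


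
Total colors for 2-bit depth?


Colors = 2^bits = 2^2
= 4 colors


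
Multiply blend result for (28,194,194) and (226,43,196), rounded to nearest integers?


Multiply: C = A×B/255, rounded to nearest integer
R: 28×226/255 = 6328/255 ≈ 24.816 → 25
G: 194×43/255 = 8342/255 ≈ 32.714 → 33
B: 194×196/255 = 38024/255 ≈ 149.114 → 149
= RGB(25, 33, 149)


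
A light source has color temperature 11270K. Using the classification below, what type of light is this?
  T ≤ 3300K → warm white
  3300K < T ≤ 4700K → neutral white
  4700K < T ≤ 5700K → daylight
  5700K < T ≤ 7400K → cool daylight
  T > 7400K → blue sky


Temperature: 11270K
11270K > 7400K → blue sky
Classification: blue sky


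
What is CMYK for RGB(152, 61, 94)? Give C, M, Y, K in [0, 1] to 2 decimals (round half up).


R'=152/255≈0.5961, G'=61/255≈0.2392, B'=94/255≈0.3686
K = 1 - max(R',G',B') = 1 - 152/255 = 103/255 = 0.40392… → 0.40
(1-R'-K)/(1-K) simplifies to (max-R)/max with max = 152:
C = (152-152)/152 = 0/152 = 0 → 0.00
M = (152-61)/152 = 91/152 = 0.59868… → 0.60
Y = (152-94)/152 = 58/152 = 0.38157… → 0.38
= CMYK(0.00, 0.60, 0.38, 0.40)


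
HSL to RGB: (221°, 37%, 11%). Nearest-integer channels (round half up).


H=221°, S=0.37, L=0.11
C = (1-|2L-1|)×S = (1-|-0.78|)×0.37 = 0.0814
H' = H/60 = 221/60 ≈ 3.6833; X = C×(1-|H' mod 2 - 1|) ≈ 0.0258
m = L - C/2 = 0.11 - 0.0407 = 0.0693
Sector ⌊H'⌋ = 3 → (R',G',B') = (0.0, ≈0.0258, 0.0814)
RGB = ((R'+m)×255, (G'+m)×255, (B'+m)×255) = (17.6715, 24.24455, 38.4285)
Round half up → RGB(18, 24, 38)


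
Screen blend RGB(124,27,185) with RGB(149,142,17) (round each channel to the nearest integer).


Screen: C = 255 - (255-A)×(255-B)/255, rounded to nearest integer
R: 255 - (255-124)×(255-149)/255 = 255 - 13886/255 ≈ 255 - 54.455 = 200.545 → 201
G: 255 - (255-27)×(255-142)/255 = 255 - 25764/255 ≈ 255 - 101.035 = 153.965 → 154
B: 255 - (255-185)×(255-17)/255 = 255 - 16660/255 ≈ 255 - 65.333 = 189.667 → 190
= RGB(201, 154, 190)


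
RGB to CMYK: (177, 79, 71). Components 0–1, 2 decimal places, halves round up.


R'=177/255≈0.6941, G'=79/255≈0.3098, B'=71/255≈0.2784
K = 1 - max(R',G',B') = 1 - 177/255 = 78/255 = 0.30588… → 0.31
(1-R'-K)/(1-K) simplifies to (max-R)/max with max = 177:
C = (177-177)/177 = 0/177 = 0 → 0.00
M = (177-79)/177 = 98/177 = 0.55367… → 0.55
Y = (177-71)/177 = 106/177 = 0.59887… → 0.60
= CMYK(0.00, 0.55, 0.60, 0.31)


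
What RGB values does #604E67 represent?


60 → 96 (R)
4E → 78 (G)
67 → 103 (B)
= RGB(96, 78, 103)


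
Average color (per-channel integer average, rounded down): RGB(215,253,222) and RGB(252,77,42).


Midpoint: each channel = ⌊(C₁+C₂)/2⌋
R: ⌊(215+252)/2⌋ = 233
G: ⌊(253+77)/2⌋ = 165
B: ⌊(222+42)/2⌋ = 132
= RGB(233, 165, 132)


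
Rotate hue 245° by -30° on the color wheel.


New hue = (H + rotation) mod 360
New hue = (245 -30) mod 360
= 215 mod 360
= 215°


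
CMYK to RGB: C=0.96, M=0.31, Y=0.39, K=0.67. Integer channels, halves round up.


R = 255 × (1-C) × (1-K) = 255 × 0.04 × 0.33 = 3.366 → 3
G = 255 × (1-M) × (1-K) = 255 × 0.69 × 0.33 = 58.0635 → 58
B = 255 × (1-Y) × (1-K) = 255 × 0.61 × 0.33 = 51.3315 → 51
= RGB(3, 58, 51)


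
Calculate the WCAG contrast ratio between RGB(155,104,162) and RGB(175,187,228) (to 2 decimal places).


Linearize each sRGB channel c=v/255: c/12.92 if c ≤ 0.04045 else ((c+0.055)/1.055)^2.4
L = 0.2126×R_lin + 0.7152×G_lin + 0.0722×B_lin
Color 1 (155,104,162):
  R=155: 155/255≈0.6078 > 0.04045 → ((0.6078+0.055)/1.055)^2.4 ≈ 0.32778
  G=104: 104/255≈0.4078 > 0.04045 → ((0.4078+0.055)/1.055)^2.4 ≈ 0.13843
  B=162: 162/255≈0.6353 > 0.04045 → ((0.6353+0.055)/1.055)^2.4 ≈ 0.36131
  L1 = 0.2126×0.32778 + 0.7152×0.13843 + 0.0722×0.36131 ≈ 0.19478
Color 2 (175,187,228):
  R=175: 175/255≈0.6863 > 0.04045 → ((0.6863+0.055)/1.055)^2.4 ≈ 0.42869
  G=187: 187/255≈0.7333 > 0.04045 → ((0.7333+0.055)/1.055)^2.4 ≈ 0.49693
  B=228: 228/255≈0.8941 > 0.04045 → ((0.8941+0.055)/1.055)^2.4 ≈ 0.77582
  L2 = 0.2126×0.42869 + 0.7152×0.49693 + 0.0722×0.77582 ≈ 0.50256
Lighter = 0.50256, Darker = 0.19478
Ratio = (L_lighter + 0.05) / (L_darker + 0.05)
Ratio = (0.50256 + 0.05) / (0.19478 + 0.05) = 0.55256 / 0.24478 ≈ 2.2574
Ratio ≈ 2.26:1


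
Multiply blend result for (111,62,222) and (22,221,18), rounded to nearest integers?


Multiply: C = A×B/255, rounded to nearest integer
R: 111×22/255 = 2442/255 ≈ 9.576 → 10
G: 62×221/255 = 13702/255 ≈ 53.733 → 54
B: 222×18/255 = 3996/255 ≈ 15.671 → 16
= RGB(10, 54, 16)


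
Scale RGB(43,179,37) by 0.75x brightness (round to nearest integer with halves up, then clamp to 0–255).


Multiply each channel by 0.75, round half up, clamp to [0, 255]
R: 43×0.75 = 32.25 → round → 32
G: 179×0.75 = 134.25 → round → 134
B: 37×0.75 = 27.75 → round → 28
= RGB(32, 134, 28)


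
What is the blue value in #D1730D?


Color: #D1730D
R = D1 = 209
G = 73 = 115
B = 0D = 13
Blue = 13


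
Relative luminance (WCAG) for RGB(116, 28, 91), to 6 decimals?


Linearize each channel (sRGB transfer function): c = v/255; c_lin = c/12.92 if c ≤ 0.04045, else ((c+0.055)/1.055)^2.4
  R: 116/255 ≈ 0.454902 > 0.04045 → ((0.454902+0.055)/1.055)^2.4 ≈ 0.174647
  G: 28/255 ≈ 0.109804 > 0.04045 → ((0.109804+0.055)/1.055)^2.4 ≈ 0.011612
  B: 91/255 ≈ 0.356863 > 0.04045 → ((0.356863+0.055)/1.055)^2.4 ≈ 0.104616
R_lin = 0.174647, G_lin = 0.011612, B_lin = 0.104616
L = 0.2126×R + 0.7152×G + 0.0722×B
L = 0.2126×0.174647 + 0.7152×0.011612 + 0.0722×0.104616
L ≈ 0.052988


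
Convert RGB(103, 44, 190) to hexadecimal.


R = 103 → 67 (hex)
G = 44 → 2C (hex)
B = 190 → BE (hex)
Hex = #672CBE


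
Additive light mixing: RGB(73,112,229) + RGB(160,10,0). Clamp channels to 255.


Additive: each channel = min(255, C₁+C₂)
R: 73+160 = 233 → 233
G: 112+10 = 122 → 122
B: 229+0 = 229 → 229
= RGB(233, 122, 229)


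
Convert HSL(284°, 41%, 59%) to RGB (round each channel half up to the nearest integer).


H=284°, S=0.41, L=0.59
C = (1-|2L-1|)×S = (1-|0.18|)×0.41 = 0.3362
H' = H/60 = 284/60 ≈ 4.7333; X = C×(1-|H' mod 2 - 1|) ≈ 0.2465
m = L - C/2 = 0.59 - 0.1681 = 0.4219
Sector ⌊H'⌋ = 4 → (R',G',B') = (≈0.2465, 0.0, 0.3362)
RGB = ((R'+m)×255, (G'+m)×255, (B'+m)×255) = (170.4539, 107.5845, 193.3155)
Round half up → RGB(170, 108, 193)


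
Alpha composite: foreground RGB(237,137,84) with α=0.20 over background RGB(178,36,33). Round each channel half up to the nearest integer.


C = α×F + (1-α)×B, with 1-α = 0.80
R: 0.20×237 + 0.80×178 = 47.40 + 142.40 = 189.80 → 190
G: 0.20×137 + 0.80×36 = 27.40 + 28.80 = 56.20 → 56
B: 0.20×84 + 0.80×33 = 16.80 + 26.40 = 43.20 → 43
= RGB(190, 56, 43)


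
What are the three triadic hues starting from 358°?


Triadic: equally spaced at 120° intervals
H1 = 358°
H2 = (358 + 120) mod 360 = 118°
H3 = (358 + 240) mod 360 = 238°
Triadic = 358°, 118°, 238°


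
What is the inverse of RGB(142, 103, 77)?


Invert: (255-R, 255-G, 255-B)
R: 255-142 = 113
G: 255-103 = 152
B: 255-77 = 178
= RGB(113, 152, 178)


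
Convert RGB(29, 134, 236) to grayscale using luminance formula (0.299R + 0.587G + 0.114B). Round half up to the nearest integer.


Gray = 0.299×R + 0.587×G + 0.114×B
Gray = 0.299×29 + 0.587×134 + 0.114×236
Gray = 8.671 + 78.658 + 26.904
Gray = 114.233 → round half up → 114
Gray = 114


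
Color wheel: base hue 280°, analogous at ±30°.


Base hue: 280°
Left analog: (280 - 30) mod 360 = 250°
Right analog: (280 + 30) mod 360 = 310°
Analogous hues = 250° and 310°


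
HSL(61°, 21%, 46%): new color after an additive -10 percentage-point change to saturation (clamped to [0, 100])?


Original S = 21%
Adjustment = -10 percentage points
New S = 21 + (-10) = 11
Clamp to [0, 100] → 11
= HSL(61°, 11%, 46%)


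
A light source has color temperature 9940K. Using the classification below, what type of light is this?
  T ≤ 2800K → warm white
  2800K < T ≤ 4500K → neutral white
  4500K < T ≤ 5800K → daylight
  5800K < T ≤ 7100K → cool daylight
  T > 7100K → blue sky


Temperature: 9940K
9940K > 7100K → blue sky
Classification: blue sky


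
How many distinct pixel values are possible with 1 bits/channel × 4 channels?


Total bits = 1 bits/channel × 4 channels = 4 bits
Distinct pixel values = 2^4
= 16 pixel values


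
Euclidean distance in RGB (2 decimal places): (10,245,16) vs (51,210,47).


d = √[(R₁-R₂)² + (G₁-G₂)² + (B₁-B₂)²]
d = √[(10-51)² + (245-210)² + (16-47)²]
d = √[1681 + 1225 + 961]
d = √3867
d ≈ 62.19


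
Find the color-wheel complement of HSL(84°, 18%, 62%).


Complement = opposite side of color wheel = hue + 180°
H' = (84 + 180) mod 360 = 264°
S and L unchanged.
= HSL(264°, 18%, 62%)


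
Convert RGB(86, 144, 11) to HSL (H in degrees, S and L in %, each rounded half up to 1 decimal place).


Normalize: R'=86/255≈0.3373, G'=144/255≈0.5647, B'=11/255≈0.0431
Max=144/255, Min=11/255, Δ=Max-Min=133/255
L = (Max+Min)/2 = (144+11)/510 = 155/510 = 0.30392… → L = 30.4%
L ≤ 0.5 → S = Δ/(Max+Min) = 133/(144+11) = 133/155 = 0.85806… → S = 85.8%
(the 1/255 factors cancel in S and H, so raw channel differences can be used)
Max is G' → H = 60 × ((B-R)/Δ + 2) = 60 × ((11-86)/133 + 2)
  -75/133 + 2 = -0.5639… + 2 = 1.4360…
  H = 60 × 1.4360… = 86.165…° → H = 86.2°
= HSL(86.2°, 85.8%, 30.4%)


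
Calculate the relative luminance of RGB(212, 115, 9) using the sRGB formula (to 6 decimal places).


Linearize each channel (sRGB transfer function): c = v/255; c_lin = c/12.92 if c ≤ 0.04045, else ((c+0.055)/1.055)^2.4
  R: 212/255 ≈ 0.831373 > 0.04045 → ((0.831373+0.055)/1.055)^2.4 ≈ 0.658375
  G: 115/255 ≈ 0.450980 > 0.04045 → ((0.450980+0.055)/1.055)^2.4 ≈ 0.171441
  B: 9/255 ≈ 0.035294 ≤ 0.04045 → 0.035294/12.92 ≈ 0.002732
R_lin = 0.658375, G_lin = 0.171441, B_lin = 0.002732
L = 0.2126×R + 0.7152×G + 0.0722×B
L = 0.2126×0.658375 + 0.7152×0.171441 + 0.0722×0.002732
L ≈ 0.262782


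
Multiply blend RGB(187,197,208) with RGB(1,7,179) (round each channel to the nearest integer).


Multiply: C = A×B/255, rounded to nearest integer
R: 187×1/255 = 187/255 ≈ 0.733 → 1
G: 197×7/255 = 1379/255 ≈ 5.408 → 5
B: 208×179/255 = 37232/255 ≈ 146.008 → 146
= RGB(1, 5, 146)


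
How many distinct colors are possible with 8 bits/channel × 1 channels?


Total bits = 8 bits/channel × 1 channels = 8 bits
Distinct colors = 2^8
= 256 colors


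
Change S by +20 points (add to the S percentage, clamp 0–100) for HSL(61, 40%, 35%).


Original S = 40%
Adjustment = +20 percentage points
New S = 40 + (20) = 60
Clamp to [0, 100] → 60
= HSL(61°, 60%, 35%)


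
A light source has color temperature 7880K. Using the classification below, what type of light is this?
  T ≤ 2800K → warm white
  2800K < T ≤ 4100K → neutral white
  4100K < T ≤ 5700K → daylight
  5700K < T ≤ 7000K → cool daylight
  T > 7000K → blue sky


Temperature: 7880K
7880K > 7000K → blue sky
Classification: blue sky


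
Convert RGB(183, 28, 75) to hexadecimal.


R = 183 → B7 (hex)
G = 28 → 1C (hex)
B = 75 → 4B (hex)
Hex = #B71C4B


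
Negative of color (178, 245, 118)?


Invert: (255-R, 255-G, 255-B)
R: 255-178 = 77
G: 255-245 = 10
B: 255-118 = 137
= RGB(77, 10, 137)


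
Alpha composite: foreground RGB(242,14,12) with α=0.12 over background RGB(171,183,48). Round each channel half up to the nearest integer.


C = α×F + (1-α)×B, with 1-α = 0.88
R: 0.12×242 + 0.88×171 = 29.04 + 150.48 = 179.52 → 180
G: 0.12×14 + 0.88×183 = 1.68 + 161.04 = 162.72 → 163
B: 0.12×12 + 0.88×48 = 1.44 + 42.24 = 43.68 → 44
= RGB(180, 163, 44)


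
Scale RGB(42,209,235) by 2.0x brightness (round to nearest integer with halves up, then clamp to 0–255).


Multiply each channel by 2.0, round half up, clamp to [0, 255]
R: 42×2.0 = 84
G: 209×2.0 = 418 → clamp → 255
B: 235×2.0 = 470 → clamp → 255
= RGB(84, 255, 255)


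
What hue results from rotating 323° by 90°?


New hue = (H + rotation) mod 360
New hue = (323 + 90) mod 360
= 413 mod 360
= 53°


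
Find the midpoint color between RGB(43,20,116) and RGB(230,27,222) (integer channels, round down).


Midpoint: each channel = ⌊(C₁+C₂)/2⌋
R: ⌊(43+230)/2⌋ = 136
G: ⌊(20+27)/2⌋ = 23
B: ⌊(116+222)/2⌋ = 169
= RGB(136, 23, 169)


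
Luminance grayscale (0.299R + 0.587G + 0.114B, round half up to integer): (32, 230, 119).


Gray = 0.299×R + 0.587×G + 0.114×B
Gray = 0.299×32 + 0.587×230 + 0.114×119
Gray = 9.568 + 135.010 + 13.566
Gray = 158.144 → round half up → 158
Gray = 158


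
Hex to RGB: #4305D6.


43 → 67 (R)
05 → 5 (G)
D6 → 214 (B)
= RGB(67, 5, 214)


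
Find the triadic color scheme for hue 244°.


Triadic: equally spaced at 120° intervals
H1 = 244°
H2 = (244 + 120) mod 360 = 4°
H3 = (244 + 240) mod 360 = 124°
Triadic = 244°, 4°, 124°


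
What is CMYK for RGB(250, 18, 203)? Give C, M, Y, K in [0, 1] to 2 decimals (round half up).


R'=250/255≈0.9804, G'=18/255≈0.0706, B'=203/255≈0.7961
K = 1 - max(R',G',B') = 1 - 250/255 = 5/255 = 0.01960… → 0.02
(1-R'-K)/(1-K) simplifies to (max-R)/max with max = 250:
C = (250-250)/250 = 0/250 = 0 → 0.00
M = (250-18)/250 = 232/250 = 0.928 → 0.93
Y = (250-203)/250 = 47/250 = 0.188 → 0.19
= CMYK(0.00, 0.93, 0.19, 0.02)


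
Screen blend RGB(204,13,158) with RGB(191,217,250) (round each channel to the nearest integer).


Screen: C = 255 - (255-A)×(255-B)/255, rounded to nearest integer
R: 255 - (255-204)×(255-191)/255 = 255 - 3264/255 ≈ 255 - 12.800 = 242.200 → 242
G: 255 - (255-13)×(255-217)/255 = 255 - 9196/255 ≈ 255 - 36.063 = 218.937 → 219
B: 255 - (255-158)×(255-250)/255 = 255 - 485/255 ≈ 255 - 1.902 = 253.098 → 253
= RGB(242, 219, 253)


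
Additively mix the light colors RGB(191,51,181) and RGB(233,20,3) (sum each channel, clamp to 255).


Additive: each channel = min(255, C₁+C₂)
R: 191+233 = 424 → 255
G: 51+20 = 71 → 71
B: 181+3 = 184 → 184
= RGB(255, 71, 184)


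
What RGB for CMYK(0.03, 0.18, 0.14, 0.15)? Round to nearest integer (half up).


R = 255 × (1-C) × (1-K) = 255 × 0.97 × 0.85 = 210.2475 → 210
G = 255 × (1-M) × (1-K) = 255 × 0.82 × 0.85 = 177.735 → 178
B = 255 × (1-Y) × (1-K) = 255 × 0.86 × 0.85 = 186.405 → 186
= RGB(210, 178, 186)


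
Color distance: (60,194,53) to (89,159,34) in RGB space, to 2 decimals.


d = √[(R₁-R₂)² + (G₁-G₂)² + (B₁-B₂)²]
d = √[(60-89)² + (194-159)² + (53-34)²]
d = √[841 + 1225 + 361]
d = √2427
d ≈ 49.26


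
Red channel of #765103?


Color: #765103
R = 76 = 118
G = 51 = 81
B = 03 = 3
Red = 118


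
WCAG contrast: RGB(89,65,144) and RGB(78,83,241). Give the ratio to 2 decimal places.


Linearize each sRGB channel c=v/255: c/12.92 if c ≤ 0.04045 else ((c+0.055)/1.055)^2.4
L = 0.2126×R_lin + 0.7152×G_lin + 0.0722×B_lin
Color 1 (89,65,144):
  R=89: 89/255≈0.3490 > 0.04045 → ((0.3490+0.055)/1.055)^2.4 ≈ 0.09990
  G=65: 65/255≈0.2549 > 0.04045 → ((0.2549+0.055)/1.055)^2.4 ≈ 0.05286
  B=144: 144/255≈0.5647 > 0.04045 → ((0.5647+0.055)/1.055)^2.4 ≈ 0.27889
  L1 = 0.2126×0.09990 + 0.7152×0.05286 + 0.0722×0.27889 ≈ 0.07918
Color 2 (78,83,241):
  R=78: 78/255≈0.3059 > 0.04045 → ((0.3059+0.055)/1.055)^2.4 ≈ 0.07619
  G=83: 83/255≈0.3255 > 0.04045 → ((0.3255+0.055)/1.055)^2.4 ≈ 0.08650
  B=241: 241/255≈0.9451 > 0.04045 → ((0.9451+0.055)/1.055)^2.4 ≈ 0.87962
  L2 = 0.2126×0.07619 + 0.7152×0.08650 + 0.0722×0.87962 ≈ 0.14157
Lighter = 0.14157, Darker = 0.07918
Ratio = (L_lighter + 0.05) / (L_darker + 0.05)
Ratio = (0.14157 + 0.05) / (0.07918 + 0.05) = 0.19157 / 0.12918 ≈ 1.4830
Ratio ≈ 1.48:1


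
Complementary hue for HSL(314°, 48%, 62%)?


Complement = opposite side of color wheel = hue + 180°
H' = (314 + 180) mod 360 = 134°
S and L unchanged.
= HSL(134°, 48%, 62%)


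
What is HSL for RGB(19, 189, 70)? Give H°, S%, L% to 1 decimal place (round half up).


Normalize: R'=19/255≈0.0745, G'=189/255≈0.7412, B'=70/255≈0.2745
Max=189/255, Min=19/255, Δ=Max-Min=170/255
L = (Max+Min)/2 = (189+19)/510 = 208/510 = 0.40784… → L = 40.8%
L ≤ 0.5 → S = Δ/(Max+Min) = 170/(189+19) = 170/208 = 0.81730… → S = 81.7%
(the 1/255 factors cancel in S and H, so raw channel differences can be used)
Max is G' → H = 60 × ((B-R)/Δ + 2) = 60 × ((70-19)/170 + 2)
  51/170 + 2 = 0.3 + 2 = 2.3
  H = 60 × 2.3 = 138° → H = 138.0°
= HSL(138.0°, 81.7%, 40.8%)


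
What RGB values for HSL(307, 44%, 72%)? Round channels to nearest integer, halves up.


H=307°, S=0.44, L=0.72
C = (1-|2L-1|)×S = (1-|0.44|)×0.44 = 0.2464
H' = H/60 = 307/60 ≈ 5.1167; X = C×(1-|H' mod 2 - 1|) ≈ 0.2177
m = L - C/2 = 0.72 - 0.1232 = 0.5968
Sector ⌊H'⌋ = 5 → (R',G',B') = (0.2464, 0.0, ≈0.2177)
RGB = ((R'+m)×255, (G'+m)×255, (B'+m)×255) = (215.016, 152.184, 207.6856)
Round half up → RGB(215, 152, 208)


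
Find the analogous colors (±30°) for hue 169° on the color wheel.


Base hue: 169°
Left analog: (169 - 30) mod 360 = 139°
Right analog: (169 + 30) mod 360 = 199°
Analogous hues = 139° and 199°


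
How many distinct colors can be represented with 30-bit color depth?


Colors = 2^bits = 2^30
= 1,073,741,824 colors


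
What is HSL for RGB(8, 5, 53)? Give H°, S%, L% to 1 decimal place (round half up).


Normalize: R'=8/255≈0.0314, G'=5/255≈0.0196, B'=53/255≈0.2078
Max=53/255, Min=5/255, Δ=Max-Min=48/255
L = (Max+Min)/2 = (53+5)/510 = 58/510 = 0.11372… → L = 11.4%
L ≤ 0.5 → S = Δ/(Max+Min) = 48/(53+5) = 48/58 = 0.82758… → S = 82.8%
(the 1/255 factors cancel in S and H, so raw channel differences can be used)
Max is B' → H = 60 × ((R-G)/Δ + 4) = 60 × ((8-5)/48 + 4)
  3/48 + 4 = 0.0625 + 4 = 4.0625
  H = 60 × 4.0625 = 243.75° → H = 243.8°
= HSL(243.8°, 82.8%, 11.4%)


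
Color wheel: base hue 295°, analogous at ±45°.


Base hue: 295°
Left analog: (295 - 45) mod 360 = 250°
Right analog: (295 + 45) mod 360 = 340°
Analogous hues = 250° and 340°


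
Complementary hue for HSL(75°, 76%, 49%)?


Complement = opposite side of color wheel = hue + 180°
H' = (75 + 180) mod 360 = 255°
S and L unchanged.
= HSL(255°, 76%, 49%)


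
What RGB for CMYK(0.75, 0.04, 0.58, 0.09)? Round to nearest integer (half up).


R = 255 × (1-C) × (1-K) = 255 × 0.25 × 0.91 = 58.0125 → 58
G = 255 × (1-M) × (1-K) = 255 × 0.96 × 0.91 = 222.768 → 223
B = 255 × (1-Y) × (1-K) = 255 × 0.42 × 0.91 = 97.461 → 97
= RGB(58, 223, 97)


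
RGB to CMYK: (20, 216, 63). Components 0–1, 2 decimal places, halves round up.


R'=20/255≈0.0784, G'=216/255≈0.8471, B'=63/255≈0.2471
K = 1 - max(R',G',B') = 1 - 216/255 = 39/255 = 0.15294… → 0.15
(1-R'-K)/(1-K) simplifies to (max-R)/max with max = 216:
C = (216-20)/216 = 196/216 = 0.90740… → 0.91
M = (216-216)/216 = 0/216 = 0 → 0.00
Y = (216-63)/216 = 153/216 = 0.70833… → 0.71
= CMYK(0.91, 0.00, 0.71, 0.15)


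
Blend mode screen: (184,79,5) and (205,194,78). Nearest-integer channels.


Screen: C = 255 - (255-A)×(255-B)/255, rounded to nearest integer
R: 255 - (255-184)×(255-205)/255 = 255 - 3550/255 ≈ 255 - 13.922 = 241.078 → 241
G: 255 - (255-79)×(255-194)/255 = 255 - 10736/255 ≈ 255 - 42.102 = 212.898 → 213
B: 255 - (255-5)×(255-78)/255 = 255 - 44250/255 ≈ 255 - 173.529 = 81.471 → 81
= RGB(241, 213, 81)
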